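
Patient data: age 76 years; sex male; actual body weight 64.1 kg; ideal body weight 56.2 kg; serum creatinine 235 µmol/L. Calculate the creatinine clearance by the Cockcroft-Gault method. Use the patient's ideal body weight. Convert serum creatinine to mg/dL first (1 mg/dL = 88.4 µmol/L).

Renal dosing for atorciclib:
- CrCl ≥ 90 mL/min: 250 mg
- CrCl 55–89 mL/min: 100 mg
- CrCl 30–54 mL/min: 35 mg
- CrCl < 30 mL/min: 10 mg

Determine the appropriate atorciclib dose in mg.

SCr = 235 / 88.4 = 2.658 mg/dL
CrCl = (140 − 76) × 56.2 / (72 × 2.658) = 3596.8 / 191.38 ≈ 18.8 mL/min
CrCl ≈ 19 mL/min → bracket < 30 mL/min.
Dose for this bracket: 10 mg.

10 mg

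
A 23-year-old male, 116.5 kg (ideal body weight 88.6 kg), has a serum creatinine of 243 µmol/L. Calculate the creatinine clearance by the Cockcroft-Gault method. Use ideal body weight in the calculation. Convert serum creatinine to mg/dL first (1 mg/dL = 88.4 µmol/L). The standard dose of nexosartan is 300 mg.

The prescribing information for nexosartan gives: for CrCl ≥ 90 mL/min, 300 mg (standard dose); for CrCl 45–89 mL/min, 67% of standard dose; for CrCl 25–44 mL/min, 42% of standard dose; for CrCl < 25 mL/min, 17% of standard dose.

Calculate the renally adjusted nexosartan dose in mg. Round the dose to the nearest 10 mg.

200 mg

SCr = 243 / 88.4 = 2.749 mg/dL
CrCl = (140 − 23) × 88.6 / (72 × 2.749) = 10366.2 / 197.93 ≈ 52.4 mL/min
CrCl ≈ 52 mL/min → bracket 45–89 mL/min.
67% of 300 mg = 201 mg → 200 mg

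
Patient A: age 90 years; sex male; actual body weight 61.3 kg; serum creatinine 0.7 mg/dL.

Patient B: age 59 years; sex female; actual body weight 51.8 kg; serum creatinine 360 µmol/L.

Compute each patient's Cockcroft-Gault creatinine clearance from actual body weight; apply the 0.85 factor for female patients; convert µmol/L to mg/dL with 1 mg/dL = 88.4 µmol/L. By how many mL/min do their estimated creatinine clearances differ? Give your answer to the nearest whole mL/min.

49 mL/min

Patient A: CrCl = (140 − 90) × 61.3 / (72 × 0.7) = 3065.0 / 50.40 ≈ 60.8 mL/min
Patient B: SCr = 360 / 88.4 = 4.072 mg/dL
Patient B: CrCl = (140 − 59) × 51.8 / (72 × 4.072) × 0.85 = 4195.8 / 293.18 × 0.85 ≈ 12.2 mL/min
|60.8 − 12.2| = 48.6 mL/min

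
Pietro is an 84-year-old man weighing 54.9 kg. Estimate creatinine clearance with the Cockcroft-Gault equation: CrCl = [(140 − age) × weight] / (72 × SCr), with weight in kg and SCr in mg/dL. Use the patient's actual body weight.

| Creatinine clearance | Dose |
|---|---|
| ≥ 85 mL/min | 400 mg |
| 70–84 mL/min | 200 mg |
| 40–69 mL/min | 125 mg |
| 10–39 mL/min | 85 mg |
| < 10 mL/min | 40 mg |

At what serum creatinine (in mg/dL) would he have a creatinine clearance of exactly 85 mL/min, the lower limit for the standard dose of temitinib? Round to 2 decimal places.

0.50 mg/dL

Standard dose requires CrCl ≥ 85 mL/min.
Set (140 − 84) × 54.9 / (72 × SCr) = 85
SCr = (140 − 84) × 54.9 / (72 × 85) = 0.502 mg/dL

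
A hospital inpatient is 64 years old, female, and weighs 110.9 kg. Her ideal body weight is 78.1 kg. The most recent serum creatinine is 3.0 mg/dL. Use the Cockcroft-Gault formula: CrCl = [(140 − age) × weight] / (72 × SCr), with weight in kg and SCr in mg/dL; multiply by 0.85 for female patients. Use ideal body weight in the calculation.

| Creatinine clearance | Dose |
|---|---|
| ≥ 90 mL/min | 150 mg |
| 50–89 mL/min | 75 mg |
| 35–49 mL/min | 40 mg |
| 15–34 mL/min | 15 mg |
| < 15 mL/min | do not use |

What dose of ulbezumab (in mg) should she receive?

15 mg

CrCl = (140 − 64) × 78.1 / (72 × 3) × 0.85 = 5935.6 / 216.00 × 0.85 ≈ 23.4 mL/min
CrCl ≈ 23 mL/min → bracket 15–34 mL/min.
Dose for this bracket: 15 mg.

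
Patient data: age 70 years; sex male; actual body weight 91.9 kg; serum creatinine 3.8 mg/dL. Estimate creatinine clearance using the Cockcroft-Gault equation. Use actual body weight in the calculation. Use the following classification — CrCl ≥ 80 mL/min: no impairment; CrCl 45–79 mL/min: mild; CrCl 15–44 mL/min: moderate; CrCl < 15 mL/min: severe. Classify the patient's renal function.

CrCl = (140 − 70) × 91.9 / (72 × 3.8) = 6433.0 / 273.60 ≈ 23.5 mL/min
24 mL/min falls in the 'moderate' range.

moderate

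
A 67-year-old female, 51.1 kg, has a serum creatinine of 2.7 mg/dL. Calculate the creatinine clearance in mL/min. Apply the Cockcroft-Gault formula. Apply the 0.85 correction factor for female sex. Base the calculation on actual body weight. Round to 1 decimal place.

16.3 mL/min

CrCl = (140 − 67) × 51.1 / (72 × 2.7) × 0.85 = 3730.3 / 194.40 × 0.85 ≈ 16.3 mL/min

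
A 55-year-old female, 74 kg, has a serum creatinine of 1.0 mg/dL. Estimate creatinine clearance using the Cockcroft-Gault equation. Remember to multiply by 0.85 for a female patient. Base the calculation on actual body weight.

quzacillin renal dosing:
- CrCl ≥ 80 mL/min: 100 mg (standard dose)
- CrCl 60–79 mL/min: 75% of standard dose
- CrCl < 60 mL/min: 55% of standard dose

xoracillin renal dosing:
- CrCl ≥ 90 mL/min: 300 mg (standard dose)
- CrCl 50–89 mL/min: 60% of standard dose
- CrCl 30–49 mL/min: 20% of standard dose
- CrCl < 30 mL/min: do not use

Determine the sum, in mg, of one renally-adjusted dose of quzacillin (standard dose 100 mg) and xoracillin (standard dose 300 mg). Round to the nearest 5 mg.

255 mg

CrCl = (140 − 55) × 74 / (72 × 1) × 0.85 = 6290.0 / 72.00 × 0.85 ≈ 74.3 mL/min
CrCl ≈ 74 mL/min.
quzacillin: 60–79 mL/min → 75% of 100 mg = 75 mg.
xoracillin: 50–89 mL/min → 60% of 300 mg = 180 mg.
Total = 75 + 180 = 255 mg.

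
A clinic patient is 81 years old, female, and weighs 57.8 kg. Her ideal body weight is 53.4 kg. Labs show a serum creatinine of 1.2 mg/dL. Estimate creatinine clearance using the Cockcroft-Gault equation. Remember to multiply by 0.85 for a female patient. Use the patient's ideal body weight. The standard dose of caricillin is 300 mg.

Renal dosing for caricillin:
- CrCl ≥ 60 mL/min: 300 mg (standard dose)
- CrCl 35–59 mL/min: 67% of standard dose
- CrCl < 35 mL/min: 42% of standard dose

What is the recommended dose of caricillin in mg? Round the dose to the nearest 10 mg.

130 mg

CrCl = (140 − 81) × 53.4 / (72 × 1.2) × 0.85 = 3150.6 / 86.40 × 0.85 ≈ 31.0 mL/min
CrCl ≈ 31 mL/min → bracket < 35 mL/min.
42% of 300 mg = 126 mg → 130 mg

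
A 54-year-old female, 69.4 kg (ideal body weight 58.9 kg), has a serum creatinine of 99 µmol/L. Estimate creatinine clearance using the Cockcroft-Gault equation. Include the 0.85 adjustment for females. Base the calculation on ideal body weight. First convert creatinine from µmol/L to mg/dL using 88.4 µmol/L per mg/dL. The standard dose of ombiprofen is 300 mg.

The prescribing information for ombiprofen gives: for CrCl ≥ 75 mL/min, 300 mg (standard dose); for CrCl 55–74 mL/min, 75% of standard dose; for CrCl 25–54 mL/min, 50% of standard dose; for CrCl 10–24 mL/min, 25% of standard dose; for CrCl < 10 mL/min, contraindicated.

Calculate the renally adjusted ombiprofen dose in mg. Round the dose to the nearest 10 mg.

SCr = 99 / 88.4 = 1.12 mg/dL
CrCl = (140 − 54) × 58.9 / (72 × 1.12) × 0.85 = 5065.4 / 80.64 × 0.85 ≈ 53.4 mL/min
CrCl ≈ 53 mL/min → bracket 25–54 mL/min.
50% of 300 mg = 150 mg

150 mg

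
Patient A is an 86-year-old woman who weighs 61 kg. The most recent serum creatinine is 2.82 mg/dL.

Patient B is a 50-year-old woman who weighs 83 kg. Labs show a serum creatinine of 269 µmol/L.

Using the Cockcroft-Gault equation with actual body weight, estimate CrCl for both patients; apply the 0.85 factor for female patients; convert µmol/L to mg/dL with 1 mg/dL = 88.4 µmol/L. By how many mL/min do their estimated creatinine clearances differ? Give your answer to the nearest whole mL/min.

15 mL/min

Patient A: CrCl = (140 − 86) × 61 / (72 × 2.82) × 0.85 = 3294.0 / 203.04 × 0.85 ≈ 13.8 mL/min
Patient B: SCr = 269 / 88.4 = 3.043 mg/dL
Patient B: CrCl = (140 − 50) × 83 / (72 × 3.043) × 0.85 = 7470.0 / 219.10 × 0.85 ≈ 29.0 mL/min
|13.8 − 29.0| = 15.2 mL/min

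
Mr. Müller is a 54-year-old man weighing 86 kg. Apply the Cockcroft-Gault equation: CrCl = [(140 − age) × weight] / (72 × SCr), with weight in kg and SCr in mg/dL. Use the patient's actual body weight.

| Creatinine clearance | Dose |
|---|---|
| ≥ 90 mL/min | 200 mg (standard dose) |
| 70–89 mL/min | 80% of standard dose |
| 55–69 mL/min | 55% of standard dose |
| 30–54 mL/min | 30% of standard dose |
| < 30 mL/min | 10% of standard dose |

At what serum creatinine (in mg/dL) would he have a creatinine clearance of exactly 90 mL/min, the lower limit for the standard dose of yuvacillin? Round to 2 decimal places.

Standard dose requires CrCl ≥ 90 mL/min.
Set (140 − 54) × 86 / (72 × SCr) = 90
SCr = (140 − 54) × 86 / (72 × 90) = 1.141 mg/dL

1.14 mg/dL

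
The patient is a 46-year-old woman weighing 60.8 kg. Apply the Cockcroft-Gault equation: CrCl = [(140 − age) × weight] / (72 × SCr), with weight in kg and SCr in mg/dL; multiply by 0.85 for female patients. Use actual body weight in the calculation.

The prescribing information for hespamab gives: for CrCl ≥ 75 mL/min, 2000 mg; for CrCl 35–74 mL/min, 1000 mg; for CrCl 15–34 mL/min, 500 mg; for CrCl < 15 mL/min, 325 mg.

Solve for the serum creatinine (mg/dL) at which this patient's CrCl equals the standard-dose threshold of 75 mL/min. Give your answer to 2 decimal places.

0.90 mg/dL

Standard dose requires CrCl ≥ 75 mL/min.
Set (140 − 46) × 60.8 × 0.85 / (72 × SCr) = 75
SCr = (140 − 46) × 60.8 × 0.85 / (72 × 75) = 0.900 mg/dL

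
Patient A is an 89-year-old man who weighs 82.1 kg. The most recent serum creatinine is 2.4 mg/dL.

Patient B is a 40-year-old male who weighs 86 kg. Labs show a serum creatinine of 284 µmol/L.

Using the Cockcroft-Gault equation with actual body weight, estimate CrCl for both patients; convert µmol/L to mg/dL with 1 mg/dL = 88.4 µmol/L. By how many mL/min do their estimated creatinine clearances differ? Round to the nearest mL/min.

Patient A: CrCl = (140 − 89) × 82.1 / (72 × 2.4) = 4187.1 / 172.80 ≈ 24.2 mL/min
Patient B: SCr = 284 / 88.4 = 3.213 mg/dL
Patient B: CrCl = (140 − 40) × 86 / (72 × 3.213) = 8600.0 / 231.34 ≈ 37.2 mL/min
|24.2 − 37.2| = 13.0 mL/min

13 mL/min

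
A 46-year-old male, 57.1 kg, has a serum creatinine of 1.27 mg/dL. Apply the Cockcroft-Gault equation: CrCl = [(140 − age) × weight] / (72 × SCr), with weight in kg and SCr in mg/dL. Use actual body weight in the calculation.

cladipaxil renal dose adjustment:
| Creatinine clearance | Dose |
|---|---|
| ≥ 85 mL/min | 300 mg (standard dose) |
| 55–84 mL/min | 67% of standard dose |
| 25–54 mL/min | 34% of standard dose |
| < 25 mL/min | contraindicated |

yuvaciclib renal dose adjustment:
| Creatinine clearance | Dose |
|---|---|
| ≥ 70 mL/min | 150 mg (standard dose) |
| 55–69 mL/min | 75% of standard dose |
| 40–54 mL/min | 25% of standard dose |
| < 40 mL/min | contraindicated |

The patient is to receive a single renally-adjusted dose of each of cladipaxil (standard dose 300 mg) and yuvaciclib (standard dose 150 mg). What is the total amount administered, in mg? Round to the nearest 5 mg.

CrCl = (140 − 46) × 57.1 / (72 × 1.27) = 5367.4 / 91.44 ≈ 58.7 mL/min
CrCl ≈ 59 mL/min.
cladipaxil: 55–84 mL/min → 67% of 300 mg = 201 mg.
yuvaciclib: 55–69 mL/min → 75% of 150 mg = 112.5 mg.
Total = 201 + 112.5 = 313.5 mg.

315 mg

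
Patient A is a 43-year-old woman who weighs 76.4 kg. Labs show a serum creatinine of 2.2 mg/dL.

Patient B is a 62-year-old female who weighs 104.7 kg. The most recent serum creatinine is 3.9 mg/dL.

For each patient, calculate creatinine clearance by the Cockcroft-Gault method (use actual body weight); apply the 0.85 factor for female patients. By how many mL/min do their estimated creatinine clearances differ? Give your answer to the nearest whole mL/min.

15 mL/min

Patient A: CrCl = (140 − 43) × 76.4 / (72 × 2.2) × 0.85 = 7410.8 / 158.40 × 0.85 ≈ 39.8 mL/min
Patient B: CrCl = (140 − 62) × 104.7 / (72 × 3.9) × 0.85 = 8166.6 / 280.80 × 0.85 ≈ 24.7 mL/min
|39.8 − 24.7| = 15.1 mL/min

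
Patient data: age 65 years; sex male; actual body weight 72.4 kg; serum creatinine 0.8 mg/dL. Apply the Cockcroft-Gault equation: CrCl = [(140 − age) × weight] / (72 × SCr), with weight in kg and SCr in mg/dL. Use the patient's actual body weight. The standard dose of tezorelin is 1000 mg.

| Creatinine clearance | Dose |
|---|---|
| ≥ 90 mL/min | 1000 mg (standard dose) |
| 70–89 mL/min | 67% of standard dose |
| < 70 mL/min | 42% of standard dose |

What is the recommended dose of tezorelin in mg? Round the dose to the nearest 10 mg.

1000 mg

CrCl = (140 − 65) × 72.4 / (72 × 0.8) = 5430.0 / 57.60 ≈ 94.3 mL/min
CrCl ≈ 94 mL/min → bracket ≥ 90 mL/min.
100% of 1000 mg = 1000 mg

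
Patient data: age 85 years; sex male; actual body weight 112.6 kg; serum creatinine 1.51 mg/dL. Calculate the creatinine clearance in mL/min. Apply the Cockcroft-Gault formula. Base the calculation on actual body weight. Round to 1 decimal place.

CrCl = (140 − 85) × 112.6 / (72 × 1.51) = 6193.0 / 108.72 ≈ 57.0 mL/min

57.0 mL/min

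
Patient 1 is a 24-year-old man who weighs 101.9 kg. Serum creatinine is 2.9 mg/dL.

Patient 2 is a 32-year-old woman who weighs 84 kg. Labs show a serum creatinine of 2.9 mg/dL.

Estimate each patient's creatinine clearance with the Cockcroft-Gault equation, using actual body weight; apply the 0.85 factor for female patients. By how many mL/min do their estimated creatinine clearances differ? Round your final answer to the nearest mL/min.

20 mL/min

Patient 1: CrCl = (140 − 24) × 101.9 / (72 × 2.9) = 11820.4 / 208.80 ≈ 56.6 mL/min
Patient 2: CrCl = (140 − 32) × 84 / (72 × 2.9) × 0.85 = 9072.0 / 208.80 × 0.85 ≈ 36.9 mL/min
|56.6 − 36.9| = 19.7 mL/min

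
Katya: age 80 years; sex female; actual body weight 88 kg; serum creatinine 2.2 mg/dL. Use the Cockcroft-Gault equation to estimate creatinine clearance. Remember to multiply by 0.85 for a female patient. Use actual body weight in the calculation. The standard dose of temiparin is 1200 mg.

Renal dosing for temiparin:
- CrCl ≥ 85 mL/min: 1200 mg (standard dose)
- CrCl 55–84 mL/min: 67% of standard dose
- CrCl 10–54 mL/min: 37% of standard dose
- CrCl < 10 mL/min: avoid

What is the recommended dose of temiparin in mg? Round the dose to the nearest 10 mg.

CrCl = (140 − 80) × 88 / (72 × 2.2) × 0.85 = 5280.0 / 158.40 × 0.85 ≈ 28.3 mL/min
CrCl ≈ 28 mL/min → bracket 10–54 mL/min.
37% of 1200 mg = 444 mg → 440 mg

440 mg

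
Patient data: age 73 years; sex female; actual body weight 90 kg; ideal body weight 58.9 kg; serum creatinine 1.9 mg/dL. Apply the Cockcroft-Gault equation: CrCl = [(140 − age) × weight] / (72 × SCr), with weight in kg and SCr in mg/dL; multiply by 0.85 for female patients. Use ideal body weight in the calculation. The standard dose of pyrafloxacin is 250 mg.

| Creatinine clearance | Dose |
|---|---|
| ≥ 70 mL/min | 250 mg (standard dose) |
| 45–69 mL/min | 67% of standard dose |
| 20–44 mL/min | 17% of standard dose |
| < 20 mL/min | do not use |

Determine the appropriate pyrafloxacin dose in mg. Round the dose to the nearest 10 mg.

CrCl = (140 − 73) × 58.9 / (72 × 1.9) × 0.85 = 3946.3 / 136.80 × 0.85 ≈ 24.5 mL/min
CrCl ≈ 25 mL/min → bracket 20–44 mL/min.
17% of 250 mg = 42.5 mg → 40 mg

40 mg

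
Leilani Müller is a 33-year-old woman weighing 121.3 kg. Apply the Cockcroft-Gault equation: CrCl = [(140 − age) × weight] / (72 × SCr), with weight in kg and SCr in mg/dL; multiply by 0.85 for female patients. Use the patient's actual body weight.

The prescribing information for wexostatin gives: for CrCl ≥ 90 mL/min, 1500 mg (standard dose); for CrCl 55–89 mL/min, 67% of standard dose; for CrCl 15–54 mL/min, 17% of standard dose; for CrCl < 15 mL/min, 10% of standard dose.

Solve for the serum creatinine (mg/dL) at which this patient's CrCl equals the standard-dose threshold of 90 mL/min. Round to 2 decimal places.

1.70 mg/dL

Standard dose requires CrCl ≥ 90 mL/min.
Set (140 − 33) × 121.3 × 0.85 / (72 × SCr) = 90
SCr = (140 − 33) × 121.3 × 0.85 / (72 × 90) = 1.703 mg/dL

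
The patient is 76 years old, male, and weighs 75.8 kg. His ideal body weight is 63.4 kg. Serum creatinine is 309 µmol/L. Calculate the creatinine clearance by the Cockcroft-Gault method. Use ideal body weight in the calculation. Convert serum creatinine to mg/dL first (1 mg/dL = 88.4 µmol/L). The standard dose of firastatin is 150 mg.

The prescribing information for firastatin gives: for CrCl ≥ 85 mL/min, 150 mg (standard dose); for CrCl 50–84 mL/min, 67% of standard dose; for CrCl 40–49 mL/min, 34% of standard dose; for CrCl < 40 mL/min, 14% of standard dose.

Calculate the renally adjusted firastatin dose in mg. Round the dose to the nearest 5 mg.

20 mg

SCr = 309 / 88.4 = 3.495 mg/dL
CrCl = (140 − 76) × 63.4 / (72 × 3.495) = 4057.6 / 251.64 ≈ 16.1 mL/min
CrCl ≈ 16 mL/min → bracket < 40 mL/min.
14% of 150 mg = 21 mg → 20 mg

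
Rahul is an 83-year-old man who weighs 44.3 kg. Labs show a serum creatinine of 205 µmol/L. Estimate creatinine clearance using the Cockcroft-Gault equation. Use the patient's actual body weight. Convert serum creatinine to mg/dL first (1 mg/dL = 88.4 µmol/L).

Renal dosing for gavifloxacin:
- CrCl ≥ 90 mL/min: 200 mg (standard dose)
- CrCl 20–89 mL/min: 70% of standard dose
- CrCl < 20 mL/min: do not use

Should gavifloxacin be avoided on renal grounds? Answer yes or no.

yes

SCr = 205 / 88.4 = 2.319 mg/dL
CrCl = (140 − 83) × 44.3 / (72 × 2.319) = 2525.1 / 166.97 ≈ 15.1 mL/min
CrCl ≈ 15 mL/min, which is < 20 mL/min.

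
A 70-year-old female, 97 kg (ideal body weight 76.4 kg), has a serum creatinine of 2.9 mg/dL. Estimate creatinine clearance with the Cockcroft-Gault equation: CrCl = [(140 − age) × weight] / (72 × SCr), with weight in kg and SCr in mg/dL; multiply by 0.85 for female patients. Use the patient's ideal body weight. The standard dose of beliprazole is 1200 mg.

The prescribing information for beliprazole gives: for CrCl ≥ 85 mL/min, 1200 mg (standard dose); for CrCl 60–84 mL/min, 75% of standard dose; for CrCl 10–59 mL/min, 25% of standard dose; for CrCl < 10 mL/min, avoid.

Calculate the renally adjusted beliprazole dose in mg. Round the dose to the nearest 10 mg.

CrCl = (140 − 70) × 76.4 / (72 × 2.9) × 0.85 = 5348.0 / 208.80 × 0.85 ≈ 21.8 mL/min
CrCl ≈ 22 mL/min → bracket 10–59 mL/min.
25% of 1200 mg = 300 mg

300 mg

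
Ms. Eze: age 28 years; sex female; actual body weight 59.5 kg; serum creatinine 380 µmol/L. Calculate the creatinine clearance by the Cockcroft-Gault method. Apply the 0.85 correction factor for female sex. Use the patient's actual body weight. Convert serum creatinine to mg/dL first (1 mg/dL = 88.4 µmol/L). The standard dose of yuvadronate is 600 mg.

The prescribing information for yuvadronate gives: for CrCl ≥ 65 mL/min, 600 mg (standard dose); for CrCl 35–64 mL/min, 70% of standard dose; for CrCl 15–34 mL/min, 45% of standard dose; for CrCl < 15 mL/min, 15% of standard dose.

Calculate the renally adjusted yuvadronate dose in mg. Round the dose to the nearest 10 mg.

SCr = 380 / 88.4 = 4.299 mg/dL
CrCl = (140 − 28) × 59.5 / (72 × 4.299) × 0.85 = 6664.0 / 309.53 × 0.85 ≈ 18.3 mL/min
CrCl ≈ 18 mL/min → bracket 15–34 mL/min.
45% of 600 mg = 270 mg

270 mg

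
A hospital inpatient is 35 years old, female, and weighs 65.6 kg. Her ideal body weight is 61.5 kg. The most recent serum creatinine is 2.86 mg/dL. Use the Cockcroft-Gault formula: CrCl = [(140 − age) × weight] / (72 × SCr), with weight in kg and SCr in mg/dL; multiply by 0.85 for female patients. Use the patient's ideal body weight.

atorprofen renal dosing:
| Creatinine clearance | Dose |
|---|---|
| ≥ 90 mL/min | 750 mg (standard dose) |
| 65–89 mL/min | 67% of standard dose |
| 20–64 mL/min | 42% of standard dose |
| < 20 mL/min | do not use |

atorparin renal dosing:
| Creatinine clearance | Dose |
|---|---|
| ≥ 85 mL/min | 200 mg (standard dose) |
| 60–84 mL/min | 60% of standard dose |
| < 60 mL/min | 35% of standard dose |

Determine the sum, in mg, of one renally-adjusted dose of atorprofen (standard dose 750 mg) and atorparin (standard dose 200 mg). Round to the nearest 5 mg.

385 mg

CrCl = (140 − 35) × 61.5 / (72 × 2.86) × 0.85 = 6457.5 / 205.92 × 0.85 ≈ 26.7 mL/min
CrCl ≈ 27 mL/min.
atorprofen: 20–64 mL/min → 42% of 750 mg = 315 mg.
atorparin: < 60 mL/min → 35% of 200 mg = 70 mg.
Total = 315 + 70 = 385 mg.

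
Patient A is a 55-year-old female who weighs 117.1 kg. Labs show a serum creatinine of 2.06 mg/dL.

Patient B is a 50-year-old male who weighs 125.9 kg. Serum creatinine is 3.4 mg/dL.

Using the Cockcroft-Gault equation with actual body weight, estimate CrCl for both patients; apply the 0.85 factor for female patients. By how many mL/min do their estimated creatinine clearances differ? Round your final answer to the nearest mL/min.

Patient A: CrCl = (140 − 55) × 117.1 / (72 × 2.06) × 0.85 = 9953.5 / 148.32 × 0.85 ≈ 57.0 mL/min
Patient B: CrCl = (140 − 50) × 125.9 / (72 × 3.4) = 11331.0 / 244.80 ≈ 46.3 mL/min
|57.0 − 46.3| = 10.7 mL/min

11 mL/min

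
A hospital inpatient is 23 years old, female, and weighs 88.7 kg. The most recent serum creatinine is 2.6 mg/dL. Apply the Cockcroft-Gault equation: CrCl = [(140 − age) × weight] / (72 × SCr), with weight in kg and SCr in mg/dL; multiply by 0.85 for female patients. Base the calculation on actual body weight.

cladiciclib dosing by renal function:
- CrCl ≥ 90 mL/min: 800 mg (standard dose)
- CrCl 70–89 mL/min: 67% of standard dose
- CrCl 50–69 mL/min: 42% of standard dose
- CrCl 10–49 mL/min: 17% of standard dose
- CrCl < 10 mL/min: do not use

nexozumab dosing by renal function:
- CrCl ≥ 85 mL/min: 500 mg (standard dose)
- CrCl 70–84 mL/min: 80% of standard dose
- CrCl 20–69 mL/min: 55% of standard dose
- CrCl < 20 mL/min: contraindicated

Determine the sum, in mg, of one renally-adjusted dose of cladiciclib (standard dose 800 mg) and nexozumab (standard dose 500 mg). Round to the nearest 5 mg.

410 mg

CrCl = (140 − 23) × 88.7 / (72 × 2.6) × 0.85 = 10377.9 / 187.20 × 0.85 ≈ 47.1 mL/min
CrCl ≈ 47 mL/min.
cladiciclib: 10–49 mL/min → 17% of 800 mg = 136 mg.
nexozumab: 20–69 mL/min → 55% of 500 mg = 275 mg.
Total = 136 + 275 = 411 mg.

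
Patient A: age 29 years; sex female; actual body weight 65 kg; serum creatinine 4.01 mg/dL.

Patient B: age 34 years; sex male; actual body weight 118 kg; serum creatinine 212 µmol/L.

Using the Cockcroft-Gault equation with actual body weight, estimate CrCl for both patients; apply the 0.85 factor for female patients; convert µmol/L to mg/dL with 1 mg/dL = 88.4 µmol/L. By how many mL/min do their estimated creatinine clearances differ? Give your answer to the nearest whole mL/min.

51 mL/min

Patient A: CrCl = (140 − 29) × 65 / (72 × 4.01) × 0.85 = 7215.0 / 288.72 × 0.85 ≈ 21.2 mL/min
Patient B: SCr = 212 / 88.4 = 2.398 mg/dL
Patient B: CrCl = (140 − 34) × 118 / (72 × 2.398) = 12508.0 / 172.66 ≈ 72.4 mL/min
|21.2 − 72.4| = 51.2 mL/min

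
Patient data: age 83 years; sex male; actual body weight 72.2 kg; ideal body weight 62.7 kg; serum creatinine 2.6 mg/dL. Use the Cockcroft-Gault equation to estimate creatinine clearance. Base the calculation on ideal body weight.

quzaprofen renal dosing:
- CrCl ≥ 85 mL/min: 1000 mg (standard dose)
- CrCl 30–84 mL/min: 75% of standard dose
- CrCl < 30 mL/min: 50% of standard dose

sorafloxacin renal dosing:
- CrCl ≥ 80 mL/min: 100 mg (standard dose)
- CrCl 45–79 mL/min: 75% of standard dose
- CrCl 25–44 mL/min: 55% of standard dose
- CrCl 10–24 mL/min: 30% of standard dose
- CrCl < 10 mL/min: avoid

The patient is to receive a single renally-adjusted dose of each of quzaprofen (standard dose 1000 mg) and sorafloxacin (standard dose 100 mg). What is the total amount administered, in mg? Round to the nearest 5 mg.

CrCl = (140 − 83) × 62.7 / (72 × 2.6) = 3573.9 / 187.20 ≈ 19.1 mL/min
CrCl ≈ 19 mL/min.
quzaprofen: < 30 mL/min → 50% of 1000 mg = 500 mg.
sorafloxacin: 10–24 mL/min → 30% of 100 mg = 30 mg.
Total = 500 + 30 = 530 mg.

530 mg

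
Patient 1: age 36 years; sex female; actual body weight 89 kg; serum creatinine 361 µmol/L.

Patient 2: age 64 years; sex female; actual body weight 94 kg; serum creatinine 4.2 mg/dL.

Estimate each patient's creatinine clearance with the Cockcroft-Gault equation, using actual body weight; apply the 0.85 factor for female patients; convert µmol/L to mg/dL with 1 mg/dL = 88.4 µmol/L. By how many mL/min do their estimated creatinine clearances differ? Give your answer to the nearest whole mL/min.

Patient 1: SCr = 361 / 88.4 = 4.084 mg/dL
Patient 1: CrCl = (140 − 36) × 89 / (72 × 4.084) × 0.85 = 9256.0 / 294.05 × 0.85 ≈ 26.8 mL/min
Patient 2: CrCl = (140 − 64) × 94 / (72 × 4.2) × 0.85 = 7144.0 / 302.40 × 0.85 ≈ 20.1 mL/min
|26.8 − 20.1| = 6.7 mL/min

7 mL/min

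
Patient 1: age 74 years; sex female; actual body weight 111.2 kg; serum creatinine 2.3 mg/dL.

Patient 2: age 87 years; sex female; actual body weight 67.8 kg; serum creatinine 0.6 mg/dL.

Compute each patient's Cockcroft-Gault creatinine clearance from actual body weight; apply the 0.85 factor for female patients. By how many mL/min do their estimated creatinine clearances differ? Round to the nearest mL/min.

33 mL/min

Patient 1: CrCl = (140 − 74) × 111.2 / (72 × 2.3) × 0.85 = 7339.2 / 165.60 × 0.85 ≈ 37.7 mL/min
Patient 2: CrCl = (140 − 87) × 67.8 / (72 × 0.6) × 0.85 = 3593.4 / 43.20 × 0.85 ≈ 70.7 mL/min
|37.7 − 70.7| = 33.0 mL/min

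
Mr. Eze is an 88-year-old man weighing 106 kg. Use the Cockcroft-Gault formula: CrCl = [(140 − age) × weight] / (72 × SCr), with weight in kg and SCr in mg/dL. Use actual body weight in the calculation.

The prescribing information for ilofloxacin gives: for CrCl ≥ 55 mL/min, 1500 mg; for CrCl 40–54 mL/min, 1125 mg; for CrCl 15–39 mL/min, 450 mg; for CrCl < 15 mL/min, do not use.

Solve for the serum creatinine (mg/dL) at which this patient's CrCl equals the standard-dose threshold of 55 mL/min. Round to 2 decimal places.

1.39 mg/dL

Standard dose requires CrCl ≥ 55 mL/min.
Set (140 − 88) × 106 / (72 × SCr) = 55
SCr = (140 − 88) × 106 / (72 × 55) = 1.392 mg/dL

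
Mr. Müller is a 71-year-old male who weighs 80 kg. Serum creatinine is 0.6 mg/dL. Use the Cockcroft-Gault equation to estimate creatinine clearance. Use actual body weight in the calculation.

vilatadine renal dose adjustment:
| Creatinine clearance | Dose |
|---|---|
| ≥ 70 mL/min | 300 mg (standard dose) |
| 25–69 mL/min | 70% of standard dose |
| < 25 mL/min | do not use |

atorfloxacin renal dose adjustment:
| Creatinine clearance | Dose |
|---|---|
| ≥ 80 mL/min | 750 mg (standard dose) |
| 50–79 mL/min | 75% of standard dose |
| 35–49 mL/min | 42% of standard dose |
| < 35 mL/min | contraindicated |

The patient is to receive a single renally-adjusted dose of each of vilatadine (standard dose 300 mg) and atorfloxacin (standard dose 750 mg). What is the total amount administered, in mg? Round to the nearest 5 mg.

1050 mg

CrCl = (140 − 71) × 80 / (72 × 0.6) = 5520.0 / 43.20 ≈ 127.8 mL/min
CrCl ≈ 128 mL/min.
vilatadine: ≥ 70 mL/min → 100% of 300 mg = 300 mg.
atorfloxacin: ≥ 80 mL/min → 100% of 750 mg = 750 mg.
Total = 300 + 750 = 1050 mg.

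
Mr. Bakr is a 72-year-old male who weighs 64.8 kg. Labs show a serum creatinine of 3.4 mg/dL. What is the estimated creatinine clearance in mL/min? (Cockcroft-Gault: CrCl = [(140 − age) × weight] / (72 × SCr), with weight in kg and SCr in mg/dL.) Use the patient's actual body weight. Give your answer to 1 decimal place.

18.0 mL/min

CrCl = (140 − 72) × 64.8 / (72 × 3.4) = 4406.4 / 244.80 ≈ 18.0 mL/min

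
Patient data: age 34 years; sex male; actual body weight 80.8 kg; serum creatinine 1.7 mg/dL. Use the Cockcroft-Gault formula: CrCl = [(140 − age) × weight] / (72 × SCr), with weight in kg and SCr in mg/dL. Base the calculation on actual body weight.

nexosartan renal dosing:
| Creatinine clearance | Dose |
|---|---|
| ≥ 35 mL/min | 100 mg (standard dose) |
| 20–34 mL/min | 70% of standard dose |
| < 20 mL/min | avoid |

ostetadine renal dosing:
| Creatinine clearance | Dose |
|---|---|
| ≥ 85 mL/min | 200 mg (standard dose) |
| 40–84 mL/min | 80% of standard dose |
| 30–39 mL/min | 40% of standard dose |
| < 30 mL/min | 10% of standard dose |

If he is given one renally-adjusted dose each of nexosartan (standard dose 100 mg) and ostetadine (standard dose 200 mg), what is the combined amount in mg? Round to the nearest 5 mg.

260 mg

CrCl = (140 − 34) × 80.8 / (72 × 1.7) = 8564.8 / 122.40 ≈ 70.0 mL/min
CrCl ≈ 70 mL/min.
nexosartan: ≥ 35 mL/min → 100% of 100 mg = 100 mg.
ostetadine: 40–84 mL/min → 80% of 200 mg = 160 mg.
Total = 100 + 160 = 260 mg.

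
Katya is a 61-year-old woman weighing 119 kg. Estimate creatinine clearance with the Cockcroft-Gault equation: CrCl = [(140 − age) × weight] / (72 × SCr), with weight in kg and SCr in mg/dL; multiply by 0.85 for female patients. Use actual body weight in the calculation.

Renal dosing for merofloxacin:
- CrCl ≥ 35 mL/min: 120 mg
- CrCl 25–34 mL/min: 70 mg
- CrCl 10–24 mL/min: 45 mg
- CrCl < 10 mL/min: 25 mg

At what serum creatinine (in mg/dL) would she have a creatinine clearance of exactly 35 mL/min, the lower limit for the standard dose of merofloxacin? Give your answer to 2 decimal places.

Standard dose requires CrCl ≥ 35 mL/min.
Set (140 − 61) × 119 × 0.85 / (72 × SCr) = 35
SCr = (140 − 61) × 119 × 0.85 / (72 × 35) = 3.171 mg/dL

3.17 mg/dL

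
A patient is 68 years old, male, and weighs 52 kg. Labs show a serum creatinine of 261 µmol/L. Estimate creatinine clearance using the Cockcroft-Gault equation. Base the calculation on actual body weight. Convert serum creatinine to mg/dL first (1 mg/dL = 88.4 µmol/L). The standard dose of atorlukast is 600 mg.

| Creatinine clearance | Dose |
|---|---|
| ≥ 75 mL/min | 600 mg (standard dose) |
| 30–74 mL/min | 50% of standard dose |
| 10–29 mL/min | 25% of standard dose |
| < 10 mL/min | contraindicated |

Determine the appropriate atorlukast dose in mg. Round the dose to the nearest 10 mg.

SCr = 261 / 88.4 = 2.952 mg/dL
CrCl = (140 − 68) × 52 / (72 × 2.952) = 3744.0 / 212.54 ≈ 17.6 mL/min
CrCl ≈ 18 mL/min → bracket 10–29 mL/min.
25% of 600 mg = 150 mg

150 mg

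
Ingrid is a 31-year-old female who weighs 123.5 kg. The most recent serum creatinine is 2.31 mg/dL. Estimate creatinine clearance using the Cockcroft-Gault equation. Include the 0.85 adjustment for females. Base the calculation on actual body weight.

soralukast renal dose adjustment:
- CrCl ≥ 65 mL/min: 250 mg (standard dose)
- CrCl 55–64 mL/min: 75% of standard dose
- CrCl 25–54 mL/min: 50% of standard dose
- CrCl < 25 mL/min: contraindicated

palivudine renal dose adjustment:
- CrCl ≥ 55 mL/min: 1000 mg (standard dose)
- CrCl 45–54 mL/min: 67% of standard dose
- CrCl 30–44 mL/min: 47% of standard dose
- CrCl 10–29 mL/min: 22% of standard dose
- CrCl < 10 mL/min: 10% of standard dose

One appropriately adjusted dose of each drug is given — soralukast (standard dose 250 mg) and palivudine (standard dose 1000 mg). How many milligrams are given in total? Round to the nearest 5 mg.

1250 mg

CrCl = (140 − 31) × 123.5 / (72 × 2.31) × 0.85 = 13461.5 / 166.32 × 0.85 ≈ 68.8 mL/min
CrCl ≈ 69 mL/min.
soralukast: ≥ 65 mL/min → 100% of 250 mg = 250 mg.
palivudine: ≥ 55 mL/min → 100% of 1000 mg = 1000 mg.
Total = 250 + 1000 = 1250 mg.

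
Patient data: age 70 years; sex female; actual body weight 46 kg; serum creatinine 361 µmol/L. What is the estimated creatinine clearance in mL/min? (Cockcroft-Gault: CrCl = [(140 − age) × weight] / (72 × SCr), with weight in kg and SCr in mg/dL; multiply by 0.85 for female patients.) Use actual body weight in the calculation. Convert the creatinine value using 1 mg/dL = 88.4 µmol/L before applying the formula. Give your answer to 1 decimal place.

9.3 mL/min

SCr = 361 / 88.4 = 4.084 mg/dL
CrCl = (140 − 70) × 46 / (72 × 4.084) × 0.85 = 3220.0 / 294.05 × 0.85 ≈ 9.3 mL/min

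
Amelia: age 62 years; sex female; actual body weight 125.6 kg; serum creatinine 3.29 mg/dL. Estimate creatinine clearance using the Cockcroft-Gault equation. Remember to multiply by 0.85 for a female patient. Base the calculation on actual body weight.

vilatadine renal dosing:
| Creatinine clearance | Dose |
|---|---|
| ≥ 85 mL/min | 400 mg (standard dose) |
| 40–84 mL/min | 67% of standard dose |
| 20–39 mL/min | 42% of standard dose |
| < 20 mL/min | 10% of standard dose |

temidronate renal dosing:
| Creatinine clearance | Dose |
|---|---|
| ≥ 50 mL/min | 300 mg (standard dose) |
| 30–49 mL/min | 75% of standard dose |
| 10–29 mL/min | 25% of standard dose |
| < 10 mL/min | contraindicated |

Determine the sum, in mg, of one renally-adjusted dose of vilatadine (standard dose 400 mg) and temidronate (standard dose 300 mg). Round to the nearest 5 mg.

CrCl = (140 − 62) × 125.6 / (72 × 3.29) × 0.85 = 9796.8 / 236.88 × 0.85 ≈ 35.2 mL/min
CrCl ≈ 35 mL/min.
vilatadine: 20–39 mL/min → 42% of 400 mg = 168 mg.
temidronate: 30–49 mL/min → 75% of 300 mg = 225 mg.
Total = 168 + 225 = 393 mg.

395 mg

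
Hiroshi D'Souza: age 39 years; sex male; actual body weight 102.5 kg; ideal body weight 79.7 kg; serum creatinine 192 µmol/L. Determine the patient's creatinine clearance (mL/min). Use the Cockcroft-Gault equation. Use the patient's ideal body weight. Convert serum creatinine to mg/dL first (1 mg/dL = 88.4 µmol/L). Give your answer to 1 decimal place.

SCr = 192 / 88.4 = 2.172 mg/dL
CrCl = (140 − 39) × 79.7 / (72 × 2.172) = 8049.7 / 156.38 ≈ 51.5 mL/min

51.5 mL/min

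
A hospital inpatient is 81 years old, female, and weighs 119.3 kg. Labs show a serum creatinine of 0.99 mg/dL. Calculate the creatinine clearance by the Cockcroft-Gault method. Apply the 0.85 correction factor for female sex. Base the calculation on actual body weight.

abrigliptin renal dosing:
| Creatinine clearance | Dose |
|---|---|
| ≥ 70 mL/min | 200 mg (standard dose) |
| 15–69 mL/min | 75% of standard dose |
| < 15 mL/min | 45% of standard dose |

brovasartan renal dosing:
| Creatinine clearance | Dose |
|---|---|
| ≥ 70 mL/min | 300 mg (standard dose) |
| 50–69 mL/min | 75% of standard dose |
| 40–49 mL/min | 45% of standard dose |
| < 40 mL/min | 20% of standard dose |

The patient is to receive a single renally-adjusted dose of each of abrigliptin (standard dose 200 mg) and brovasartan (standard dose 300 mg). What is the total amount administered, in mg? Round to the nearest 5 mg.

500 mg

CrCl = (140 − 81) × 119.3 / (72 × 0.99) × 0.85 = 7038.7 / 71.28 × 0.85 ≈ 83.9 mL/min
CrCl ≈ 84 mL/min.
abrigliptin: ≥ 70 mL/min → 100% of 200 mg = 200 mg.
brovasartan: ≥ 70 mL/min → 100% of 300 mg = 300 mg.
Total = 200 + 300 = 500 mg.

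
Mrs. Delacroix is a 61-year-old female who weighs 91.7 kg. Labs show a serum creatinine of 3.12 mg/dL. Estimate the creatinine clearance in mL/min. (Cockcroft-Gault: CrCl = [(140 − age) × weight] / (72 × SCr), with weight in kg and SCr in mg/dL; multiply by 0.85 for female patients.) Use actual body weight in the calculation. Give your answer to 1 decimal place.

CrCl = (140 − 61) × 91.7 / (72 × 3.12) × 0.85 = 7244.3 / 224.64 × 0.85 ≈ 27.4 mL/min

27.4 mL/min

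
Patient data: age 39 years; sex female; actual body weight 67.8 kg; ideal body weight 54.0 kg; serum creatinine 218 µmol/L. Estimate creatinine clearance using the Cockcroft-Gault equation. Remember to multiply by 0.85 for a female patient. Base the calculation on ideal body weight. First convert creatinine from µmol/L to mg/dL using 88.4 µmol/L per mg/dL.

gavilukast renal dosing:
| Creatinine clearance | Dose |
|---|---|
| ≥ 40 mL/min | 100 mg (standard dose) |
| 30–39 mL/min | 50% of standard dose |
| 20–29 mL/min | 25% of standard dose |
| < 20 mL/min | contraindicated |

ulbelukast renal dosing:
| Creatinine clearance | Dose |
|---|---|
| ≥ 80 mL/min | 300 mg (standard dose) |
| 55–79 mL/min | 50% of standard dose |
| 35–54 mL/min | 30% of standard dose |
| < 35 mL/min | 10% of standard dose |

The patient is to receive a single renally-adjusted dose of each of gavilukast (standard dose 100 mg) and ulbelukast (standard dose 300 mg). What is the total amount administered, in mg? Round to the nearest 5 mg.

55 mg

SCr = 218 / 88.4 = 2.466 mg/dL
CrCl = (140 − 39) × 54 / (72 × 2.466) × 0.85 = 5454.0 / 177.55 × 0.85 ≈ 26.1 mL/min
CrCl ≈ 26 mL/min.
gavilukast: 20–29 mL/min → 25% of 100 mg = 25 mg.
ulbelukast: < 35 mL/min → 10% of 300 mg = 30 mg.
Total = 25 + 30 = 55 mg.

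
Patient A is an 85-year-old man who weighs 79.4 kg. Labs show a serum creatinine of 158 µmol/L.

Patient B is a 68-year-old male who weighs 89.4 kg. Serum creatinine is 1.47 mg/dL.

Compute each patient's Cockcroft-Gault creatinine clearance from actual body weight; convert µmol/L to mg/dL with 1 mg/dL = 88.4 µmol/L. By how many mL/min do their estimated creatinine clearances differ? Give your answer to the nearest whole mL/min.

Patient A: SCr = 158 / 88.4 = 1.787 mg/dL
Patient A: CrCl = (140 − 85) × 79.4 / (72 × 1.787) = 4367.0 / 128.66 ≈ 33.9 mL/min
Patient B: CrCl = (140 − 68) × 89.4 / (72 × 1.47) = 6436.8 / 105.84 ≈ 60.8 mL/min
|33.9 − 60.8| = 26.9 mL/min

27 mL/min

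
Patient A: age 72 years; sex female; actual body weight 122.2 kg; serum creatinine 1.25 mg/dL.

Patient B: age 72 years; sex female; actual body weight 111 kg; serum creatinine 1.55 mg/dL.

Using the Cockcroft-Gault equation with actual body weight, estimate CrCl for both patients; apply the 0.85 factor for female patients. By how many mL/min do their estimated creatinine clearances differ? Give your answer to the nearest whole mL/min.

21 mL/min

Patient A: CrCl = (140 − 72) × 122.2 / (72 × 1.25) × 0.85 = 8309.6 / 90.00 × 0.85 ≈ 78.5 mL/min
Patient B: CrCl = (140 − 72) × 111 / (72 × 1.55) × 0.85 = 7548.0 / 111.60 × 0.85 ≈ 57.5 mL/min
|78.5 − 57.5| = 21.0 mL/min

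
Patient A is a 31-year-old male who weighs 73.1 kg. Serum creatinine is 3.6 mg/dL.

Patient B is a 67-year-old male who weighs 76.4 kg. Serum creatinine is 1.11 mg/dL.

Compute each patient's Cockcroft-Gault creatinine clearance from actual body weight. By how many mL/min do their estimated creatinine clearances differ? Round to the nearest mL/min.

39 mL/min

Patient A: CrCl = (140 − 31) × 73.1 / (72 × 3.6) = 7967.9 / 259.20 ≈ 30.7 mL/min
Patient B: CrCl = (140 − 67) × 76.4 / (72 × 1.11) = 5577.2 / 79.92 ≈ 69.8 mL/min
|30.7 − 69.8| = 39.1 mL/min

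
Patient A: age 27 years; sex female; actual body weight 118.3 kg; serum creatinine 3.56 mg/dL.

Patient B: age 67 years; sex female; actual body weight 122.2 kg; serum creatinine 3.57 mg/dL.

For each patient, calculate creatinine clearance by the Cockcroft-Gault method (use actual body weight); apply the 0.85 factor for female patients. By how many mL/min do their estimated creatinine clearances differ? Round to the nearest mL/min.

Patient A: CrCl = (140 − 27) × 118.3 / (72 × 3.56) × 0.85 = 13367.9 / 256.32 × 0.85 ≈ 44.3 mL/min
Patient B: CrCl = (140 − 67) × 122.2 / (72 × 3.57) × 0.85 = 8920.6 / 257.04 × 0.85 ≈ 29.5 mL/min
|44.3 − 29.5| = 14.8 mL/min

15 mL/min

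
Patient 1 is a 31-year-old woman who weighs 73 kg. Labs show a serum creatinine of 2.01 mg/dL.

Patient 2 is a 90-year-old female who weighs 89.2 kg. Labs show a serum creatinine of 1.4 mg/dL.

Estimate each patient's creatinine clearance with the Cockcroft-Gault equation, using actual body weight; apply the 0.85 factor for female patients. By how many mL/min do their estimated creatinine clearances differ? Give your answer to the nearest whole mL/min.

9 mL/min

Patient 1: CrCl = (140 − 31) × 73 / (72 × 2.01) × 0.85 = 7957.0 / 144.72 × 0.85 ≈ 46.7 mL/min
Patient 2: CrCl = (140 − 90) × 89.2 / (72 × 1.4) × 0.85 = 4460.0 / 100.80 × 0.85 ≈ 37.6 mL/min
|46.7 − 37.6| = 9.1 mL/min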